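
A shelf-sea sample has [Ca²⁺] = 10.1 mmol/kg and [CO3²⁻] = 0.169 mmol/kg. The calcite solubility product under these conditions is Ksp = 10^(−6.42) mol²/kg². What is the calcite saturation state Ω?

Ω = 4.49

Ksp = 10^(−6.42) = 3.802×10^-7
Ω = [Ca²⁺][CO3²⁻]/Ksp = (10.1×10^-3)(0.169×10^-3) / 3.802×10^-7 = 4.49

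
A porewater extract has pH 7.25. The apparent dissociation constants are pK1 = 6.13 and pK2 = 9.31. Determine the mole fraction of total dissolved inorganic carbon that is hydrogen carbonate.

α₁ = 1 / (1 + [H⁺]/K1 + K2/[H⁺]) = 1 / (1 + 10^-1.12 + 10^-2.06)
   = 1 / (1 + 0.075858 + 0.0087096) = 1/1.0846 = 0.9220

α₁ = 0.922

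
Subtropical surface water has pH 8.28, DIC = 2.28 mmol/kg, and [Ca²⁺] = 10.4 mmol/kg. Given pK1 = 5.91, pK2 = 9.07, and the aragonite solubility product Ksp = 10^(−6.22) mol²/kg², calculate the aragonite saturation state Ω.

Ω = 5.47

α₂ = 1 / (1 + [H⁺]/K2 + [H⁺]²/(K1K2)) = 1 / (1 + 10^+0.79 + 10^-1.58)
   = 1 / (1 + 6.1660 + 0.026303) = 1/7.1923 = 0.1390
[CO3²⁻] = α₂ × DIC = 0.1390 × 2.28 = 0.3170 mmol/kg
Ksp = 10^(−6.22) = 6.026×10^-7
Ω = [Ca²⁺][CO3²⁻]/Ksp = (10.4×10^-3)(3.170×10^-4) / 6.026×10^-7 = 5.47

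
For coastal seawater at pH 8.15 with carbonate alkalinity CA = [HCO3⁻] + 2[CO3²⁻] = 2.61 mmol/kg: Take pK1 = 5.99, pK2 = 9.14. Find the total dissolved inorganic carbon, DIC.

CA = [HCO3⁻] + 2[CO3²⁻] = (α₁ + 2α₂)·DIC
At pH 8.15: [H⁺]/K1 = 10^-2.16 = 0.0069183, K2/[H⁺] = 10^-0.99 = 0.10233
α₁ = 1/(1 + 0.0069183 + 0.10233) = 1/1.1092 = 0.9015; α₂ = α₁·K2/[H⁺] = 0.09225
α₁ + 2α₂ = 1.0860
DIC = CA / (α₁ + 2α₂) = 2.61 / 1.0860 = 2.40 mmol/kg

DIC = 2.40 mmol/kg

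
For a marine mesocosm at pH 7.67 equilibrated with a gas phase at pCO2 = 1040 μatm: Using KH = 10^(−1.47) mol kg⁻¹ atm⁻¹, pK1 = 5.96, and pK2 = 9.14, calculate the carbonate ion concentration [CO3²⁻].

[CO2*] = KH · pCO2 = 10^(−1.47) × 1040×10^-6 = 3.524×10^-5 mol/kg
α₀ = 1/(1 + K1/[H⁺] + K1K2/[H⁺]²) = 1/(1 + 10^+1.71 + 10^+0.24) = 0.01851
DIC = [CO2*]/α₀ = 3.524×10^-5 / 0.01851 = 1.904 mmol/kg
[CO3²⁻] = α₂·DIC; α₂ = 0.03217, so [CO3²⁻] = 0.03217 × 1.904 = 0.0612 mmol/kg

[CO3²⁻] = 0.0612 mmol/kg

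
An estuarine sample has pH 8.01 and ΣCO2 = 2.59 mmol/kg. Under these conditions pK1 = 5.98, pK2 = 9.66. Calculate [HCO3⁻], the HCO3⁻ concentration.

α₁ = 1 / (1 + [H⁺]/K1 + K2/[H⁺]) = 1 / (1 + 10^-2.03 + 10^-1.65)
   = 1 / (1 + 0.0093325 + 0.022387) = 1/1.0317 = 0.9693
[HCO3⁻] = α₁ × DIC = 0.9693 × 2.59 = 2.51 mmol/kg

[HCO3⁻] = 2.51 mmol/kg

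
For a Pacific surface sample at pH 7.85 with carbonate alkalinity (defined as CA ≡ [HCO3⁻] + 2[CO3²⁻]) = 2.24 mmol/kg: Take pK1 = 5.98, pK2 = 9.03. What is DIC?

DIC = 2.14 mmol/kg

CA = [HCO3⁻] + 2[CO3²⁻] = (α₁ + 2α₂)·DIC
At pH 7.85: [H⁺]/K1 = 10^-1.87 = 0.013490, K2/[H⁺] = 10^-1.18 = 0.066069
α₁ = 1/(1 + 0.013490 + 0.066069) = 1/1.0796 = 0.9263; α₂ = α₁·K2/[H⁺] = 0.06120
α₁ + 2α₂ = 1.0487
DIC = CA / (α₁ + 2α₂) = 2.24 / 1.0487 = 2.14 mmol/kg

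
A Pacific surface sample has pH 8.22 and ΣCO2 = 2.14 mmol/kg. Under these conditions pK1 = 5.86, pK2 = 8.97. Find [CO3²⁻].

α₂ = 1 / (1 + [H⁺]/K2 + [H⁺]²/(K1K2)) = 1 / (1 + 10^+0.75 + 10^-1.61)
   = 1 / (1 + 5.6234 + 0.024547) = 1/6.6480 = 0.1504
[CO3²⁻] = α₂ × DIC = 0.1504 × 2.14 = 0.322 mmol/kg

[CO3²⁻] = 0.322 mmol/kg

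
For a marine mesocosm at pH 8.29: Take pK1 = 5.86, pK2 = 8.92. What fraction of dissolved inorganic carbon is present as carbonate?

α₂ = 0.189

α₂ = 1 / (1 + [H⁺]/K2 + [H⁺]²/(K1K2)) = 1 / (1 + 10^+0.63 + 10^-1.80)
   = 1 / (1 + 4.2658 + 0.015849) = 1/5.2816 = 0.1893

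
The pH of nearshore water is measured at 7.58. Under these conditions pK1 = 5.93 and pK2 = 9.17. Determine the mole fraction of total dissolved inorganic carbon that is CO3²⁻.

α₂ = 0.0245

α₂ = 1 / (1 + [H⁺]/K2 + [H⁺]²/(K1K2)) = 1 / (1 + 10^+1.59 + 10^-0.06)
   = 1 / (1 + 38.905 + 0.87096) = 1/40.775 = 0.02452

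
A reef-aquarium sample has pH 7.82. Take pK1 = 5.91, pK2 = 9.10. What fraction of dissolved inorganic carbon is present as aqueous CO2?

α₀ = 0.0116

α₀ = 1 / (1 + K1/[H⁺] + K1K2/[H⁺]²) = 1 / (1 + 10^+1.91 + 10^+0.63)
   = 1 / (1 + 81.283 + 4.2658) = 1/86.549 = 0.01155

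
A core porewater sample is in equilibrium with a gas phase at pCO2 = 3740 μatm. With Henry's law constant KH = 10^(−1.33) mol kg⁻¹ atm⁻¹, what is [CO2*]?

[CO2*] = 175 μmol/kg

KH = 10^(−1.33) = 4.677×10^-2 mol kg⁻¹ atm⁻¹
[CO2*] = KH · pCO2 = 4.677×10^-2 × 3740×10^-6 atm = 1.75×10^-4 mol/kg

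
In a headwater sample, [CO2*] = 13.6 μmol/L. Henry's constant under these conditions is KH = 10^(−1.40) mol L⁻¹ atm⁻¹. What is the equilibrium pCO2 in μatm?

pCO2 = 342 μatm

KH = 10^(−1.40) = 3.981×10^-2 mol L⁻¹ atm⁻¹
pCO2 = [CO2*]/KH = 13.6×10^-6 / 3.981×10^-2 = 3.42×10^-4 atm = 342 μatm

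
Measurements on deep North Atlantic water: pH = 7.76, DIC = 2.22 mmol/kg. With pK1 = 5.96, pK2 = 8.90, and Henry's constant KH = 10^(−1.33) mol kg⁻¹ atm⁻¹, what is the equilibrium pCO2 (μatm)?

pCO2 = 691 μatm

α₀ = 1 / (1 + K1/[H⁺] + K1K2/[H⁺]²) = 1 / (1 + 10^+1.80 + 10^+0.66)
   = 1 / (1 + 63.096 + 4.5709) = 1/68.667 = 0.01456
[CO2*] = α₀ × DIC = 0.01456 × 2.22 = 0.03233 mmol/kg
pCO2 = [CO2*]/KH = 3.233×10^-5 / 4.677×10^-2 = 691 μatm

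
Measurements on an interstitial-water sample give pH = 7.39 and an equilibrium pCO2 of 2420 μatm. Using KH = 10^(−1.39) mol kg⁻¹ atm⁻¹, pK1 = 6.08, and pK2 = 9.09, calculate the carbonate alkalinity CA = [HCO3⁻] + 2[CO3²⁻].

CA = 2.09 mmol/kg

[CO2*] = KH · pCO2 = 10^(−1.39) × 2420×10^-6 = 9.859×10^-5 mol/kg
α₀ = 1/(1 + K1/[H⁺] + K1K2/[H⁺]²) = 1/(1 + 10^+1.31 + 10^-0.39) = 0.04582
DIC = [CO2*]/α₀ = 9.859×10^-5 / 0.04582 = 2.152 mmol/kg
CA = (α₁ + 2α₂)·DIC = (0.9355 + 2×0.01867) × 2.152 = 2.09 mmol/kg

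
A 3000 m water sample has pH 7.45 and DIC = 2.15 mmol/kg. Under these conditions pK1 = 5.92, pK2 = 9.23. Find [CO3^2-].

[CO3²⁻] = 0.0341 mmol/kg

α₂ = 1 / (1 + [H⁺]/K2 + [H⁺]²/(K1K2)) = 1 / (1 + 10^+1.78 + 10^+0.25)
   = 1 / (1 + 60.256 + 1.7783) = 1/63.034 = 0.01586
[CO3²⁻] = α₂ × DIC = 0.01586 × 2.15 = 0.0341 mmol/kg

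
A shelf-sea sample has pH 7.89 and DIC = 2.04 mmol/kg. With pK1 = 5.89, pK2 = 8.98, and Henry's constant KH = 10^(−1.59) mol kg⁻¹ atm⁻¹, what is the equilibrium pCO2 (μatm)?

pCO2 = 727 μatm

α₀ = 1 / (1 + K1/[H⁺] + K1K2/[H⁺]²) = 1 / (1 + 10^+2.00 + 10^+0.91)
   = 1 / (1 + 100.00 + 8.1283) = 1/109.13 = 0.009164
[CO2*] = α₀ × DIC = 0.009164 × 2.04 = 0.01869 mmol/kg = 18.69 μmol/kg
pCO2 = [CO2*]/KH = 1.869×10^-5 / 2.570×10^-2 = 727 μatm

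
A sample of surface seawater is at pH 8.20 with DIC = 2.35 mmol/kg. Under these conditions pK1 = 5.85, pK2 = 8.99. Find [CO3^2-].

α₂ = 1 / (1 + [H⁺]/K2 + [H⁺]²/(K1K2)) = 1 / (1 + 10^+0.79 + 10^-1.56)
   = 1 / (1 + 6.1660 + 0.027542) = 1/7.1935 = 0.1390
[CO3²⁻] = α₂ × DIC = 0.1390 × 2.35 = 0.327 mmol/kg

[CO3²⁻] = 0.327 mmol/kg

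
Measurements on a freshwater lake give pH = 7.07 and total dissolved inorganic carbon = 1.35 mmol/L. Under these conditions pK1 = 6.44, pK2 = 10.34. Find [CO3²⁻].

α₂ = 1 / (1 + [H⁺]/K2 + [H⁺]²/(K1K2)) = 1 / (1 + 10^+3.27 + 10^+2.64)
   = 1 / (1 + 1862.1 + 436.52) = 1/2299.6 = 0.0004349
[CO3²⁻] = α₂ × DIC = 0.0004349 × 1.35 = 0.000587 mmol/L = 0.587 μmol/L

[CO3²⁻] = 0.587 μmol/L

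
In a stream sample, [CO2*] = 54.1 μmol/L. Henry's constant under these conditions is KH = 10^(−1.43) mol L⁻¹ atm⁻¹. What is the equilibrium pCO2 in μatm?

pCO2 = 1460 μatm

KH = 10^(−1.43) = 3.715×10^-2 mol L⁻¹ atm⁻¹
pCO2 = [CO2*]/KH = 54.1×10^-6 / 3.715×10^-2 = 1.46×10^-3 atm = 1460 μatm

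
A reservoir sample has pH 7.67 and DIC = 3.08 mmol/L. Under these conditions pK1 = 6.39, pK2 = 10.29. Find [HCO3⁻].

α₁ = 1 / (1 + [H⁺]/K1 + K2/[H⁺]) = 1 / (1 + 10^-1.28 + 10^-2.62)
   = 1 / (1 + 0.052481 + 0.0023988) = 1/1.0549 = 0.9480
[HCO3⁻] = α₁ × DIC = 0.9480 × 3.08 = 2.92 mmol/L

[HCO3⁻] = 2.92 mmol/L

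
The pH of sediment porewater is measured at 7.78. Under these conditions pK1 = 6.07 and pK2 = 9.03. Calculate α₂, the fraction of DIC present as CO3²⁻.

α₂ = 0.0523

α₂ = 1 / (1 + [H⁺]/K2 + [H⁺]²/(K1K2)) = 1 / (1 + 10^+1.25 + 10^-0.46)
   = 1 / (1 + 17.783 + 0.34674) = 1/19.130 = 0.05228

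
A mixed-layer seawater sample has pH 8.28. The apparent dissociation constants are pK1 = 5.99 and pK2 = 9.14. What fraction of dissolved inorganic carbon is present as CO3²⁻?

α₂ = 0.121

α₂ = 1 / (1 + [H⁺]/K2 + [H⁺]²/(K1K2)) = 1 / (1 + 10^+0.86 + 10^-1.43)
   = 1 / (1 + 7.2444 + 0.037154) = 1/8.2815 = 0.1208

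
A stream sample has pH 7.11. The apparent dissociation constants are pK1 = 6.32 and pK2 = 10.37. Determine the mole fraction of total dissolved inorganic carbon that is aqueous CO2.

α₀ = 1 / (1 + K1/[H⁺] + K1K2/[H⁺]²) = 1 / (1 + 10^+0.79 + 10^-2.47)
   = 1 / (1 + 6.1660 + 0.0033884) = 1/7.1693 = 0.1395

α₀ = 0.139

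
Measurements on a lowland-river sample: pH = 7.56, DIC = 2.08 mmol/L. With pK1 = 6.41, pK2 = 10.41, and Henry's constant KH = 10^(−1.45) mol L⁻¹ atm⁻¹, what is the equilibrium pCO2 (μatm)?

α₀ = 1 / (1 + K1/[H⁺] + K1K2/[H⁺]²) = 1 / (1 + 10^+1.15 + 10^-1.70)
   = 1 / (1 + 14.125 + 0.019953) = 1/15.145 = 0.06603
[CO2*] = α₀ × DIC = 0.06603 × 2.08 = 0.1373 mmol/L
pCO2 = [CO2*]/KH = 1.373×10^-4 / 3.548×10^-2 = 3870 μatm

pCO2 = 3870 μatm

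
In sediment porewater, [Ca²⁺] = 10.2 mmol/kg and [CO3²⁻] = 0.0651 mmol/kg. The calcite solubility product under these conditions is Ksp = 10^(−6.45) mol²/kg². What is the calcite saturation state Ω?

Ksp = 10^(−6.45) = 3.548×10^-7
Ω = [Ca²⁺][CO3²⁻]/Ksp = (10.2×10^-3)(0.0651×10^-3) / 3.548×10^-7 = 1.87

Ω = 1.87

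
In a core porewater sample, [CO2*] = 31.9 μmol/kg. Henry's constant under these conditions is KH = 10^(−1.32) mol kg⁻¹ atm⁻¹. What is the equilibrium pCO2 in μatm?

KH = 10^(−1.32) = 4.786×10^-2 mol kg⁻¹ atm⁻¹
pCO2 = [CO2*]/KH = 31.9×10^-6 / 4.786×10^-2 = 6.66×10^-4 atm = 666 μatm

pCO2 = 666 μatm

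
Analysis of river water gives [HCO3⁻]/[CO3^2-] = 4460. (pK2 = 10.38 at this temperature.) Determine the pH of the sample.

pH = 6.73

From K2 = [H⁺][CO3^2-]/[HCO3⁻]:  pH = pK2 − log₁₀([HCO3⁻]/[CO3^2-])
log₁₀(4460) = +3.649
pH = 10.38 − (+3.649) = 6.73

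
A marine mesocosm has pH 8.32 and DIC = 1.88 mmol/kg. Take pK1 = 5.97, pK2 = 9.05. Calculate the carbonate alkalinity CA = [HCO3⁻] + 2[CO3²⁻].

CA = [HCO3⁻] + 2[CO3²⁻] = (α₁ + 2α₂)·DIC
At pH 8.32: [H⁺]/K1 = 10^-2.35 = 0.0044668, K2/[H⁺] = 10^-0.73 = 0.18621
α₁ = 1/(1 + 0.0044668 + 0.18621) = 1/1.1907 = 0.8399; α₂ = α₁·K2/[H⁺] = 0.1564
α₁ + 2α₂ = 1.1526
CA = 1.1526 × 1.88 = 2.17 mmol/kg

CA = 2.17 mmol/kg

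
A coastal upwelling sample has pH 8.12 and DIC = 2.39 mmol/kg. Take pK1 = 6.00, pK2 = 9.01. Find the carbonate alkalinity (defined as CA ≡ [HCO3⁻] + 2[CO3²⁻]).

CA = [HCO3⁻] + 2[CO3²⁻] = (α₁ + 2α₂)·DIC
At pH 8.12: [H⁺]/K1 = 10^-2.12 = 0.0075858, K2/[H⁺] = 10^-0.89 = 0.12882
α₁ = 1/(1 + 0.0075858 + 0.12882) = 1/1.1364 = 0.8800; α₂ = α₁·K2/[H⁺] = 0.1134
α₁ + 2α₂ = 1.1067
CA = 1.1067 × 2.39 = 2.64 mmol/kg

CA = 2.64 mmol/kg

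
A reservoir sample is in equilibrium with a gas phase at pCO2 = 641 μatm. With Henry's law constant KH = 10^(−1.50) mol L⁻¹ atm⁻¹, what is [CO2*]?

KH = 10^(−1.50) = 3.162×10^-2 mol L⁻¹ atm⁻¹
[CO2*] = KH · pCO2 = 3.162×10^-2 × 641×10^-6 atm = 2.03×10^-5 mol/L

[CO2*] = 20.3 μmol/L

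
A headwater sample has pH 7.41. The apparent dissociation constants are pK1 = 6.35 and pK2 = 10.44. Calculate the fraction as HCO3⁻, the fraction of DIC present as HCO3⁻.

α₁ = 0.919

α₁ = 1 / (1 + [H⁺]/K1 + K2/[H⁺]) = 1 / (1 + 10^-1.06 + 10^-3.03)
   = 1 / (1 + 0.087096 + 0.00093325) = 1/1.0880 = 0.9191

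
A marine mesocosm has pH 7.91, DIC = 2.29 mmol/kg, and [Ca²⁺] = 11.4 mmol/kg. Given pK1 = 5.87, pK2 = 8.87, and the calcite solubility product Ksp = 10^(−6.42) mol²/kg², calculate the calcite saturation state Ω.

Ω = 6.73

α₂ = 1 / (1 + [H⁺]/K2 + [H⁺]²/(K1K2)) = 1 / (1 + 10^+0.96 + 10^-1.08)
   = 1 / (1 + 9.1201 + 0.083176) = 1/10.203 = 0.09801
[CO3²⁻] = α₂ × DIC = 0.09801 × 2.29 = 0.2244 mmol/kg
Ksp = 10^(−6.42) = 3.802×10^-7
Ω = [Ca²⁺][CO3²⁻]/Ksp = (11.4×10^-3)(2.244×10^-4) / 3.802×10^-7 = 6.73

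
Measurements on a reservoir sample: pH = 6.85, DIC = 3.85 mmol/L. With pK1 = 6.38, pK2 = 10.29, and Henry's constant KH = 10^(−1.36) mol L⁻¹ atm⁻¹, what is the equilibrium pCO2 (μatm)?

pCO2 = 2.23×10^4 μatm

α₀ = 1 / (1 + K1/[H⁺] + K1K2/[H⁺]²) = 1 / (1 + 10^+0.47 + 10^-2.97)
   = 1 / (1 + 2.9512 + 0.0010715) = 1/3.9523 = 0.2530
[CO2*] = α₀ × DIC = 0.2530 × 3.85 = 0.9741 mmol/L
pCO2 = [CO2*]/KH = 9.741×10^-4 / 4.365×10^-2 = 2.23×10^4 μatm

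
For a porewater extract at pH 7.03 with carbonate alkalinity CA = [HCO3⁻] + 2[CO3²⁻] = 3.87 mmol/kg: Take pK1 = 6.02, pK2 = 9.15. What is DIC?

DIC = 4.21 mmol/kg

CA = [HCO3⁻] + 2[CO3²⁻] = (α₁ + 2α₂)·DIC
At pH 7.03: [H⁺]/K1 = 10^-1.01 = 0.097724, K2/[H⁺] = 10^-2.12 = 0.0075858
α₁ = 1/(1 + 0.097724 + 0.0075858) = 1/1.1053 = 0.9047; α₂ = α₁·K2/[H⁺] = 0.006863
α₁ + 2α₂ = 0.9185
DIC = CA / (α₁ + 2α₂) = 3.87 / 0.9185 = 4.21 mmol/kg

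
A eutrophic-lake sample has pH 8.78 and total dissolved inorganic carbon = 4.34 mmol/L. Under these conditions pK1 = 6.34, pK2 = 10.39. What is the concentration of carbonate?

α₂ = 1 / (1 + [H⁺]/K2 + [H⁺]²/(K1K2)) = 1 / (1 + 10^+1.61 + 10^-0.83)
   = 1 / (1 + 40.738 + 0.14791) = 1/41.886 = 0.02387
[CO3²⁻] = α₂ × DIC = 0.02387 × 4.34 = 0.104 mmol/L

[CO3²⁻] = 0.104 mmol/L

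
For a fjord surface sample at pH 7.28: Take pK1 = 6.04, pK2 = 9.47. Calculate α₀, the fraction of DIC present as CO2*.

α₀ = 0.0541

α₀ = 1 / (1 + K1/[H⁺] + K1K2/[H⁺]²) = 1 / (1 + 10^+1.24 + 10^-0.95)
   = 1 / (1 + 17.378 + 0.11220) = 1/18.490 = 0.05408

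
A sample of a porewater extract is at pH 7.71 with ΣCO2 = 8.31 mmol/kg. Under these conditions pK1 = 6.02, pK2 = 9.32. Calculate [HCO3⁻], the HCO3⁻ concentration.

α₁ = 1 / (1 + [H⁺]/K1 + K2/[H⁺]) = 1 / (1 + 10^-1.69 + 10^-1.61)
   = 1 / (1 + 0.020417 + 0.024547) = 1/1.0450 = 0.9570
[HCO3⁻] = α₁ × DIC = 0.9570 × 8.31 = 7.95 mmol/kg

[HCO3⁻] = 7.95 mmol/kg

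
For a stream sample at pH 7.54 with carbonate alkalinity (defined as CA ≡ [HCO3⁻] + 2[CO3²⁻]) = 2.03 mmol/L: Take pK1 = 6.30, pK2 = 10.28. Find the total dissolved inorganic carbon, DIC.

DIC = 2.14 mmol/L

CA = [HCO3⁻] + 2[CO3²⁻] = (α₁ + 2α₂)·DIC
At pH 7.54: [H⁺]/K1 = 10^-1.24 = 0.057544, K2/[H⁺] = 10^-2.74 = 0.0018197
α₁ = 1/(1 + 0.057544 + 0.0018197) = 1/1.0594 = 0.9440; α₂ = α₁·K2/[H⁺] = 0.001718
α₁ + 2α₂ = 0.9474
DIC = CA / (α₁ + 2α₂) = 2.03 / 0.9474 = 2.14 mmol/L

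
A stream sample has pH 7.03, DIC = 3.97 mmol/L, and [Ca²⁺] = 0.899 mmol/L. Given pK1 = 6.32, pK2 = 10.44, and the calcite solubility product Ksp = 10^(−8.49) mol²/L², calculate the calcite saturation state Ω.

α₂ = 1 / (1 + [H⁺]/K2 + [H⁺]²/(K1K2)) = 1 / (1 + 10^+3.41 + 10^+2.70)
   = 1 / (1 + 2570.4 + 501.19) = 1/3072.6 = 0.0003255
[CO3²⁻] = α₂ × DIC = 0.0003255 × 3.97 = 0.001292 mmol/L = 1.292 μmol/L
Ksp = 10^(−8.49) = 3.236×10^-9
Ω = [Ca²⁺][CO3²⁻]/Ksp = (0.899×10^-3)(1.292×10^-6) / 3.236×10^-9 = 0.359

Ω = 0.359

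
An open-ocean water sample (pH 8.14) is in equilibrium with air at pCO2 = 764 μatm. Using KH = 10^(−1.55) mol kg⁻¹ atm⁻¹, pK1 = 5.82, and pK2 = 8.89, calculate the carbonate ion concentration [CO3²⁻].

[CO2*] = KH · pCO2 = 10^(−1.55) × 764×10^-6 = 2.153×10^-5 mol/kg
α₀ = 1/(1 + K1/[H⁺] + K1K2/[H⁺]²) = 1/(1 + 10^+2.32 + 10^+1.57) = 0.004047
DIC = [CO2*]/α₀ = 2.153×10^-5 / 0.004047 = 5.320 mmol/kg
[CO3²⁻] = α₂·DIC; α₂ = 0.1504, so [CO3²⁻] = 0.1504 × 5.320 = 0.800 mmol/kg

[CO3²⁻] = 0.800 mmol/kg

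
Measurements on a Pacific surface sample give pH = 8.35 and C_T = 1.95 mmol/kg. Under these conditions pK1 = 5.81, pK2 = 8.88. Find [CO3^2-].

α₂ = 1 / (1 + [H⁺]/K2 + [H⁺]²/(K1K2)) = 1 / (1 + 10^+0.53 + 10^-2.01)
   = 1 / (1 + 3.3884 + 0.0097724) = 1/4.3982 = 0.2274
[CO3²⁻] = α₂ × DIC = 0.2274 × 1.95 = 0.443 mmol/kg

[CO3²⁻] = 0.443 mmol/kg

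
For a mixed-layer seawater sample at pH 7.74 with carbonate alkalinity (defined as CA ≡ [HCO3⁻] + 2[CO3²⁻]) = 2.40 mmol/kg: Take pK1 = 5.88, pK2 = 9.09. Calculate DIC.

DIC = 2.33 mmol/kg

CA = [HCO3⁻] + 2[CO3²⁻] = (α₁ + 2α₂)·DIC
At pH 7.74: [H⁺]/K1 = 10^-1.86 = 0.013804, K2/[H⁺] = 10^-1.35 = 0.044668
α₁ = 1/(1 + 0.013804 + 0.044668) = 1/1.0585 = 0.9448; α₂ = α₁·K2/[H⁺] = 0.04220
α₁ + 2α₂ = 1.0292
DIC = CA / (α₁ + 2α₂) = 2.40 / 1.0292 = 2.33 mmol/kg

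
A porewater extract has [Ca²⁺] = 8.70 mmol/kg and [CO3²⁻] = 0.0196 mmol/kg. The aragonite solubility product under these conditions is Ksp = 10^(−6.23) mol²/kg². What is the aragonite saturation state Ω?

Ksp = 10^(−6.23) = 5.888×10^-7
Ω = [Ca²⁺][CO3²⁻]/Ksp = (8.70×10^-3)(0.0196×10^-3) / 5.888×10^-7 = 0.290

Ω = 0.290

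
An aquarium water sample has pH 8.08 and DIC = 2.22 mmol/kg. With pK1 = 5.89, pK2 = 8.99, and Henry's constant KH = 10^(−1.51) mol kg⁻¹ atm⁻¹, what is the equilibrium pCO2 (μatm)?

α₀ = 1 / (1 + K1/[H⁺] + K1K2/[H⁺]²) = 1 / (1 + 10^+2.19 + 10^+1.28)
   = 1 / (1 + 154.88 + 19.055) = 1/174.94 = 0.005716
[CO2*] = α₀ × DIC = 0.005716 × 2.22 = 0.01269 mmol/kg = 12.69 μmol/kg
pCO2 = [CO2*]/KH = 1.269×10^-5 / 3.090×10^-2 = 411 μatm

pCO2 = 411 μatm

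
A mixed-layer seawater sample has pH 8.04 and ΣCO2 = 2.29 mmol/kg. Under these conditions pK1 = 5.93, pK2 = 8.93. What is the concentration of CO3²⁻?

[CO3²⁻] = 0.260 mmol/kg

α₂ = 1 / (1 + [H⁺]/K2 + [H⁺]²/(K1K2)) = 1 / (1 + 10^+0.89 + 10^-1.22)
   = 1 / (1 + 7.7625 + 0.060256) = 1/8.8227 = 0.1133
[CO3²⁻] = α₂ × DIC = 0.1133 × 2.29 = 0.260 mmol/kg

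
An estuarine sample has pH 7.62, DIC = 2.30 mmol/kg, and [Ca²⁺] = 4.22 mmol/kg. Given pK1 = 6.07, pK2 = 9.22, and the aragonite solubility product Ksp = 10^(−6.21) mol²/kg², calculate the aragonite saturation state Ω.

α₂ = 1 / (1 + [H⁺]/K2 + [H⁺]²/(K1K2)) = 1 / (1 + 10^+1.60 + 10^+0.05)
   = 1 / (1 + 39.811 + 1.1220) = 1/41.933 = 0.02385
[CO3²⁻] = α₂ × DIC = 0.02385 × 2.30 = 0.05485 mmol/kg
Ksp = 10^(−6.21) = 6.166×10^-7
Ω = [Ca²⁺][CO3²⁻]/Ksp = (4.22×10^-3)(5.485×10^-5) / 6.166×10^-7 = 0.375

Ω = 0.375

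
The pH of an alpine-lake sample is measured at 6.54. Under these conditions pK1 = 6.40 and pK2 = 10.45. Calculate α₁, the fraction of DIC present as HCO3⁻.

α₁ = 1 / (1 + [H⁺]/K1 + K2/[H⁺]) = 1 / (1 + 10^-0.14 + 10^-3.91)
   = 1 / (1 + 0.72444 + 0.00012303) = 1/1.7246 = 0.5799

α₁ = 0.580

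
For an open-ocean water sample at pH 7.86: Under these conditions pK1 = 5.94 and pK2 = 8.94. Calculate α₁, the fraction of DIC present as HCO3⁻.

α₁ = 1 / (1 + [H⁺]/K1 + K2/[H⁺]) = 1 / (1 + 10^-1.92 + 10^-1.08)
   = 1 / (1 + 0.012023 + 0.083176) = 1/1.0952 = 0.9131

α₁ = 0.913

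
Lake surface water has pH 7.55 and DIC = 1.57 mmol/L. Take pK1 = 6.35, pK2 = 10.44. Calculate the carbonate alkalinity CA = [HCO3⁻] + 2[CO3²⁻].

CA = [HCO3⁻] + 2[CO3²⁻] = (α₁ + 2α₂)·DIC
At pH 7.55: [H⁺]/K1 = 10^-1.20 = 0.063096, K2/[H⁺] = 10^-2.89 = 0.0012882
α₁ = 1/(1 + 0.063096 + 0.0012882) = 1/1.0644 = 0.9395; α₂ = α₁·K2/[H⁺] = 0.001210
α₁ + 2α₂ = 0.9419
CA = 0.9419 × 1.57 = 1.48 mmol/L

CA = 1.48 mmol/L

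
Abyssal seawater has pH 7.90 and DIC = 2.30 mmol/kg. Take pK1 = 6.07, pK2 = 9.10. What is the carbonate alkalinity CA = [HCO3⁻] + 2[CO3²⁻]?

CA = 2.40 mmol/kg

CA = [HCO3⁻] + 2[CO3²⁻] = (α₁ + 2α₂)·DIC
At pH 7.90: [H⁺]/K1 = 10^-1.83 = 0.014791, K2/[H⁺] = 10^-1.20 = 0.063096
α₁ = 1/(1 + 0.014791 + 0.063096) = 1/1.0779 = 0.9277; α₂ = α₁·K2/[H⁺] = 0.05854
α₁ + 2α₂ = 1.0448
CA = 1.0448 × 2.30 = 2.40 mmol/kg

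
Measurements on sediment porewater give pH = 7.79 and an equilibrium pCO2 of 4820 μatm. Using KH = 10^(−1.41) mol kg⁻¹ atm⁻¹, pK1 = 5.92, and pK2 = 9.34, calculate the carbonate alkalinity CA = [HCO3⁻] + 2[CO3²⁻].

[CO2*] = KH · pCO2 = 10^(−1.41) × 4820×10^-6 = 1.875×10^-4 mol/kg
α₀ = 1/(1 + K1/[H⁺] + K1K2/[H⁺]²) = 1/(1 + 10^+1.87 + 10^+0.32) = 0.01295
DIC = [CO2*]/α₀ = 1.875×10^-4 / 0.01295 = 14.48 mmol/kg
CA = (α₁ + 2α₂)·DIC = (0.9600 + 2×0.02706) × 14.48 = 14.7 mmol/kg

CA = 14.7 mmol/kg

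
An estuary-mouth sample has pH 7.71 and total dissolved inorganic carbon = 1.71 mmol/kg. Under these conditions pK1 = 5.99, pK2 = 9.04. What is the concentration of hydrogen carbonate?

[HCO3⁻] = 1.60 mmol/kg

α₁ = 1 / (1 + [H⁺]/K1 + K2/[H⁺]) = 1 / (1 + 10^-1.72 + 10^-1.33)
   = 1 / (1 + 0.019055 + 0.046774) = 1/1.0658 = 0.9382
[HCO3⁻] = α₁ × DIC = 0.9382 × 1.71 = 1.60 mmol/kg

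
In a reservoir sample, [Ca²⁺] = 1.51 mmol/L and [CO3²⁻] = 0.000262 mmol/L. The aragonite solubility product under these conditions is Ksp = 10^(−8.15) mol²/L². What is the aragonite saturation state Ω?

Ksp = 10^(−8.15) = 7.079×10^-9
Ω = [Ca²⁺][CO3²⁻]/Ksp = (1.51×10^-3)(0.000262×10^-3) / 7.079×10^-9 = 0.0559

Ω = 0.0559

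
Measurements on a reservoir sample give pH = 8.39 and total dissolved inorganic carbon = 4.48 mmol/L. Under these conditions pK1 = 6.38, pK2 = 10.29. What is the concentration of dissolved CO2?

[CO2*] = 0.0428 mmol/L

α₀ = 1 / (1 + K1/[H⁺] + K1K2/[H⁺]²) = 1 / (1 + 10^+2.01 + 10^+0.11)
   = 1 / (1 + 102.33 + 1.2882) = 1/104.62 = 0.009559
[CO2*] = α₀ × DIC = 0.009559 × 4.48 = 0.0428 mmol/L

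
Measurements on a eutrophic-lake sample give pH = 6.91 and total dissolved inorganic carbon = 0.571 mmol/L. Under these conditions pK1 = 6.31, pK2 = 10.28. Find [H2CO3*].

α₀ = 1 / (1 + K1/[H⁺] + K1K2/[H⁺]²) = 1 / (1 + 10^+0.60 + 10^-2.77)
   = 1 / (1 + 3.9811 + 0.0016982) = 1/4.9828 = 0.2007
[CO2*] = α₀ × DIC = 0.2007 × 0.571 = 0.115 mmol/L

[CO2*] = 0.115 mmol/L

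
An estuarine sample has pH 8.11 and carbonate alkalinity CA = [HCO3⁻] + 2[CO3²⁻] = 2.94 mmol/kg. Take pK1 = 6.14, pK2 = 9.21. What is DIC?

DIC = 2.77 mmol/kg

CA = [HCO3⁻] + 2[CO3²⁻] = (α₁ + 2α₂)·DIC
At pH 8.11: [H⁺]/K1 = 10^-1.97 = 0.010715, K2/[H⁺] = 10^-1.10 = 0.079433
α₁ = 1/(1 + 0.010715 + 0.079433) = 1/1.0901 = 0.9173; α₂ = α₁·K2/[H⁺] = 0.07286
α₁ + 2α₂ = 1.0630
DIC = CA / (α₁ + 2α₂) = 2.94 / 1.0630 = 2.77 mmol/kg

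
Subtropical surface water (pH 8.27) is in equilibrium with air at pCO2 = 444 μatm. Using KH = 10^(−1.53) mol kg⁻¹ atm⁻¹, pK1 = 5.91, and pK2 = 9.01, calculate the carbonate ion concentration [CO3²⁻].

[CO2*] = KH · pCO2 = 10^(−1.53) × 444×10^-6 = 1.310×10^-5 mol/kg
α₀ = 1/(1 + K1/[H⁺] + K1K2/[H⁺]²) = 1/(1 + 10^+2.36 + 10^+1.62) = 0.003680
DIC = [CO2*]/α₀ = 1.310×10^-5 / 0.003680 = 3.561 mmol/kg
[CO3²⁻] = α₂·DIC; α₂ = 0.1534, so [CO3²⁻] = 0.1534 × 3.561 = 0.546 mmol/kg

[CO3²⁻] = 0.546 mmol/kg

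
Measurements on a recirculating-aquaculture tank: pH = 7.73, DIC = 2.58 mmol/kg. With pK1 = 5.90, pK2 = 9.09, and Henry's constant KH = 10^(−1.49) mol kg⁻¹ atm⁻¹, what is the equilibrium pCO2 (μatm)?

pCO2 = 1110 μatm

α₀ = 1 / (1 + K1/[H⁺] + K1K2/[H⁺]²) = 1 / (1 + 10^+1.83 + 10^+0.47)
   = 1 / (1 + 67.608 + 2.9512) = 1/71.560 = 0.01397
[CO2*] = α₀ × DIC = 0.01397 × 2.58 = 0.03605 mmol/kg
pCO2 = [CO2*]/KH = 3.605×10^-5 / 3.236×10^-2 = 1110 μatm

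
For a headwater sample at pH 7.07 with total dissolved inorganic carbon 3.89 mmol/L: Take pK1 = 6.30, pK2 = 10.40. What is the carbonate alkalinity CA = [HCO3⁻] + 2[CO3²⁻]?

CA = [HCO3⁻] + 2[CO3²⁻] = (α₁ + 2α₂)·DIC
At pH 7.07: [H⁺]/K1 = 10^-0.77 = 0.16982, K2/[H⁺] = 10^-3.33 = 0.00046774
α₁ = 1/(1 + 0.16982 + 0.00046774) = 1/1.1703 = 0.8545; α₂ = α₁·K2/[H⁺] = 0.0003997
α₁ + 2α₂ = 0.8553
CA = 0.8553 × 3.89 = 3.33 mmol/L

CA = 3.33 mmol/L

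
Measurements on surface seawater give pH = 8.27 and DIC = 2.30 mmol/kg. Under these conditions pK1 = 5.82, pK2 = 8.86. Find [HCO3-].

α₁ = 1 / (1 + [H⁺]/K1 + K2/[H⁺]) = 1 / (1 + 10^-2.45 + 10^-0.59)
   = 1 / (1 + 0.0035481 + 0.25704) = 1/1.2606 = 0.7933
[HCO3⁻] = α₁ × DIC = 0.7933 × 2.30 = 1.82 mmol/kg

[HCO3⁻] = 1.82 mmol/kg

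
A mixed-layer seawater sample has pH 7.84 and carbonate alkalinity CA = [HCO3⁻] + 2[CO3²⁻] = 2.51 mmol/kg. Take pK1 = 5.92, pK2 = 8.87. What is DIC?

CA = [HCO3⁻] + 2[CO3²⁻] = (α₁ + 2α₂)·DIC
At pH 7.84: [H⁺]/K1 = 10^-1.92 = 0.012023, K2/[H⁺] = 10^-1.03 = 0.093325
α₁ = 1/(1 + 0.012023 + 0.093325) = 1/1.1053 = 0.9047; α₂ = α₁·K2/[H⁺] = 0.08443
α₁ + 2α₂ = 1.0736
DIC = CA / (α₁ + 2α₂) = 2.51 / 1.0736 = 2.34 mmol/kg

DIC = 2.34 mmol/kg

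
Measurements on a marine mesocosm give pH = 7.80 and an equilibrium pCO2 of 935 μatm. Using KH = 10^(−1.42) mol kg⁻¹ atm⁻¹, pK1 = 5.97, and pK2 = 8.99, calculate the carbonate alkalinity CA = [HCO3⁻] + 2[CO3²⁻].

CA = 2.71 mmol/kg

[CO2*] = KH · pCO2 = 10^(−1.42) × 935×10^-6 = 3.555×10^-5 mol/kg
α₀ = 1/(1 + K1/[H⁺] + K1K2/[H⁺]²) = 1/(1 + 10^+1.83 + 10^+0.64) = 0.01370
DIC = [CO2*]/α₀ = 3.555×10^-5 / 0.01370 = 2.594 mmol/kg
CA = (α₁ + 2α₂)·DIC = (0.9265 + 2×0.05982) × 2.594 = 2.71 mmol/kg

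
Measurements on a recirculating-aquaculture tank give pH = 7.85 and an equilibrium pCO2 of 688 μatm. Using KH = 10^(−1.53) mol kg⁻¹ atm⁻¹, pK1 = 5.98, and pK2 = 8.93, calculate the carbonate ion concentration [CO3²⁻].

[CO2*] = KH · pCO2 = 10^(−1.53) × 688×10^-6 = 2.030×10^-5 mol/kg
α₀ = 1/(1 + K1/[H⁺] + K1K2/[H⁺]²) = 1/(1 + 10^+1.87 + 10^+0.79) = 0.01230
DIC = [CO2*]/α₀ = 2.030×10^-5 / 0.01230 = 1.651 mmol/kg
[CO3²⁻] = α₂·DIC; α₂ = 0.07584, so [CO3²⁻] = 0.07584 × 1.651 = 0.125 mmol/kg

[CO3²⁻] = 0.125 mmol/kg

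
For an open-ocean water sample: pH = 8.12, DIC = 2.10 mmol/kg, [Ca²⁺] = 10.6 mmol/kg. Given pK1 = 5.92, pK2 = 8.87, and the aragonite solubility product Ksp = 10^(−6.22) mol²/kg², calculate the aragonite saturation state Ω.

α₂ = 1 / (1 + [H⁺]/K2 + [H⁺]²/(K1K2)) = 1 / (1 + 10^+0.75 + 10^-1.45)
   = 1 / (1 + 5.6234 + 0.035481) = 1/6.6589 = 0.1502
[CO3²⁻] = α₂ × DIC = 0.1502 × 2.10 = 0.3154 mmol/kg
Ksp = 10^(−6.22) = 6.026×10^-7
Ω = [Ca²⁺][CO3²⁻]/Ksp = (10.6×10^-3)(3.154×10^-4) / 6.026×10^-7 = 5.55

Ω = 5.55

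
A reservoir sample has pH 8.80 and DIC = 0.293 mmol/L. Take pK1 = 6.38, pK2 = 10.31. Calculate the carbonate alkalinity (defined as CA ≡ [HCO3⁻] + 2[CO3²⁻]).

CA = [HCO3⁻] + 2[CO3²⁻] = (α₁ + 2α₂)·DIC
At pH 8.80: [H⁺]/K1 = 10^-2.42 = 0.0038019, K2/[H⁺] = 10^-1.51 = 0.030903
α₁ = 1/(1 + 0.0038019 + 0.030903) = 1/1.0347 = 0.9665; α₂ = α₁·K2/[H⁺] = 0.02987
α₁ + 2α₂ = 1.0262
CA = 1.0262 × 0.293 = 0.301 mmol/L

CA = 0.301 mmol/L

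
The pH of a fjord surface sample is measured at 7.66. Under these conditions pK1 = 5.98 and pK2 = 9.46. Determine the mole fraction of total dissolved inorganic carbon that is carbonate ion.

α₂ = 1 / (1 + [H⁺]/K2 + [H⁺]²/(K1K2)) = 1 / (1 + 10^+1.80 + 10^+0.12)
   = 1 / (1 + 63.096 + 1.3183) = 1/65.414 = 0.01529

α₂ = 0.0153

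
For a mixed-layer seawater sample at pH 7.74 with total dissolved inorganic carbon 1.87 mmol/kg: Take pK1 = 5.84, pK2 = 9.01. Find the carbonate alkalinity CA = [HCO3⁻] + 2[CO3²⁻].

CA = [HCO3⁻] + 2[CO3²⁻] = (α₁ + 2α₂)·DIC
At pH 7.74: [H⁺]/K1 = 10^-1.90 = 0.012589, K2/[H⁺] = 10^-1.27 = 0.053703
α₁ = 1/(1 + 0.012589 + 0.053703) = 1/1.0663 = 0.9378; α₂ = α₁·K2/[H⁺] = 0.05036
α₁ + 2α₂ = 1.0386
CA = 1.0386 × 1.87 = 1.94 mmol/kg

CA = 1.94 mmol/kg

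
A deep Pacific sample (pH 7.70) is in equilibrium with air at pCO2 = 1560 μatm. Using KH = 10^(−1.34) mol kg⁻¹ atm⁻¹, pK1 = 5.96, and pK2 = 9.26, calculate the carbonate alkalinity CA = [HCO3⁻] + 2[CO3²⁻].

[CO2*] = KH · pCO2 = 10^(−1.34) × 1560×10^-6 = 7.131×10^-5 mol/kg
α₀ = 1/(1 + K1/[H⁺] + K1K2/[H⁺]²) = 1/(1 + 10^+1.74 + 10^+0.18) = 0.01740
DIC = [CO2*]/α₀ = 7.131×10^-5 / 0.01740 = 4.098 mmol/kg
CA = (α₁ + 2α₂)·DIC = (0.9563 + 2×0.02634) × 4.098 = 4.13 mmol/kg

CA = 4.13 mmol/kg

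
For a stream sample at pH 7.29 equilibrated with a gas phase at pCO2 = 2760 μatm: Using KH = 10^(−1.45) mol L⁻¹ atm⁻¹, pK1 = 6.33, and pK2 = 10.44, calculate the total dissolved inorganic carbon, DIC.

[CO2*] = KH · pCO2 = 10^(−1.45) × 2760×10^-6 = 9.793×10^-5 mol/L
α₀ = 1/(1 + K1/[H⁺] + K1K2/[H⁺]²) = 1/(1 + 10^+0.96 + 10^-2.19) = 0.09875
DIC = [CO2*]/α₀ = 9.793×10^-5 / 0.09875 = 0.992 mmol/L

DIC = 0.992 mmol/L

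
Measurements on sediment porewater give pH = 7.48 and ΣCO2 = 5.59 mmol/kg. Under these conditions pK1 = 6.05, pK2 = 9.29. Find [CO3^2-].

[CO3²⁻] = 0.0822 mmol/kg

α₂ = 1 / (1 + [H⁺]/K2 + [H⁺]²/(K1K2)) = 1 / (1 + 10^+1.81 + 10^+0.38)
   = 1 / (1 + 64.565 + 2.3988) = 1/67.964 = 0.01471
[CO3²⁻] = α₂ × DIC = 0.01471 × 5.59 = 0.0822 mmol/kg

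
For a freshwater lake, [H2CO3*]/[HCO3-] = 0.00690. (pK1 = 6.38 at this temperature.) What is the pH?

pH = 8.54

From K1 = [H⁺][HCO3-]/[H2CO3*]:  pH = pK1 − log₁₀([H2CO3*]/[HCO3-])
log₁₀(0.00690) = -2.161
pH = 6.38 − (-2.161) = 8.54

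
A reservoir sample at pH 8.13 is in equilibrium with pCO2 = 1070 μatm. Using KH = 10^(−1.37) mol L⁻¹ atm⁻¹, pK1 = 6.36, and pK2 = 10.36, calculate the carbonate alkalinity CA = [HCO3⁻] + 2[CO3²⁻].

[CO2*] = KH · pCO2 = 10^(−1.37) × 1070×10^-6 = 4.564×10^-5 mol/L
α₀ = 1/(1 + K1/[H⁺] + K1K2/[H⁺]²) = 1/(1 + 10^+1.77 + 10^-0.46) = 0.01660
DIC = [CO2*]/α₀ = 4.564×10^-5 / 0.01660 = 2.749 mmol/L
CA = (α₁ + 2α₂)·DIC = (0.9776 + 2×0.005757) × 2.749 = 2.72 mmol/L

CA = 2.72 mmol/L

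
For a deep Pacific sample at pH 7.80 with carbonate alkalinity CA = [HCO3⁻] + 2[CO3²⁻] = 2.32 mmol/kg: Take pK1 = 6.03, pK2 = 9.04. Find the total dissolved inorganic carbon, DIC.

CA = [HCO3⁻] + 2[CO3²⁻] = (α₁ + 2α₂)·DIC
At pH 7.80: [H⁺]/K1 = 10^-1.77 = 0.016982, K2/[H⁺] = 10^-1.24 = 0.057544
α₁ = 1/(1 + 0.016982 + 0.057544) = 1/1.0745 = 0.9306; α₂ = α₁·K2/[H⁺] = 0.05355
α₁ + 2α₂ = 1.0377
DIC = CA / (α₁ + 2α₂) = 2.32 / 1.0377 = 2.24 mmol/kg

DIC = 2.24 mmol/kg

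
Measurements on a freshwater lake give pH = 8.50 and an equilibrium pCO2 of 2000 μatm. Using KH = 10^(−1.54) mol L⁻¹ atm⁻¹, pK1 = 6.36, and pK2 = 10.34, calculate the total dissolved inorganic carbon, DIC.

DIC = 8.13 mmol/L

[CO2*] = KH · pCO2 = 10^(−1.54) × 2000×10^-6 = 5.768×10^-5 mol/L
α₀ = 1/(1 + K1/[H⁺] + K1K2/[H⁺]²) = 1/(1 + 10^+2.14 + 10^+0.30) = 0.007091
DIC = [CO2*]/α₀ = 5.768×10^-5 / 0.007091 = 8.13 mmol/L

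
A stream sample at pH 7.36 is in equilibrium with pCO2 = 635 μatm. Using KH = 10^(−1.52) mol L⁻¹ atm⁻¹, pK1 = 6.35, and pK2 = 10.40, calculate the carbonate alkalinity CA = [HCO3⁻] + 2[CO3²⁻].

[CO2*] = KH · pCO2 = 10^(−1.52) × 635×10^-6 = 1.918×10^-5 mol/L
α₀ = 1/(1 + K1/[H⁺] + K1K2/[H⁺]²) = 1/(1 + 10^+1.01 + 10^-2.03) = 0.08895
DIC = [CO2*]/α₀ = 1.918×10^-5 / 0.08895 = 0.2156 mmol/L
CA = (α₁ + 2α₂)·DIC = (0.9102 + 2×0.0008301) × 0.2156 = 0.197 mmol/L

CA = 0.197 mmol/L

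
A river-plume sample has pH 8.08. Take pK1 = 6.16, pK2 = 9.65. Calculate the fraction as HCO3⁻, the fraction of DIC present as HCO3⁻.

α₁ = 0.963

α₁ = 1 / (1 + [H⁺]/K1 + K2/[H⁺]) = 1 / (1 + 10^-1.92 + 10^-1.57)
   = 1 / (1 + 0.012023 + 0.026915) = 1/1.0389 = 0.9625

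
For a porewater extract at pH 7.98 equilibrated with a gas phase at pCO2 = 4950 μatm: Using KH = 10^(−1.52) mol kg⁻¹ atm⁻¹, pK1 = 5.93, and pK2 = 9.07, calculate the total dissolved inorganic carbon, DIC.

DIC = 18.3 mmol/kg

[CO2*] = KH · pCO2 = 10^(−1.52) × 4950×10^-6 = 1.495×10^-4 mol/kg
α₀ = 1/(1 + K1/[H⁺] + K1K2/[H⁺]²) = 1/(1 + 10^+2.05 + 10^+0.96) = 0.008175
DIC = [CO2*]/α₀ = 1.495×10^-4 / 0.008175 = 18.3 mmol/kg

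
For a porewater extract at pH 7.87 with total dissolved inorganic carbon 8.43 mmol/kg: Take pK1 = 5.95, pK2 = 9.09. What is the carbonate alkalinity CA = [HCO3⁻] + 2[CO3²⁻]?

CA = [HCO3⁻] + 2[CO3²⁻] = (α₁ + 2α₂)·DIC
At pH 7.87: [H⁺]/K1 = 10^-1.92 = 0.012023, K2/[H⁺] = 10^-1.22 = 0.060256
α₁ = 1/(1 + 0.012023 + 0.060256) = 1/1.0723 = 0.9326; α₂ = α₁·K2/[H⁺] = 0.05619
α₁ + 2α₂ = 1.0450
CA = 1.0450 × 8.43 = 8.81 mmol/kg

CA = 8.81 mmol/kg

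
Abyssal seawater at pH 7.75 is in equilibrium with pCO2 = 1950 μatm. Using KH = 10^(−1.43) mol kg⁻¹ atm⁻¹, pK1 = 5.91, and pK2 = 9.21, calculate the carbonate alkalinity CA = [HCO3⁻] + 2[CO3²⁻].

[CO2*] = KH · pCO2 = 10^(−1.43) × 1950×10^-6 = 7.245×10^-5 mol/kg
α₀ = 1/(1 + K1/[H⁺] + K1K2/[H⁺]²) = 1/(1 + 10^+1.84 + 10^+0.38) = 0.01378
DIC = [CO2*]/α₀ = 7.245×10^-5 / 0.01378 = 5.259 mmol/kg
CA = (α₁ + 2α₂)·DIC = (0.9532 + 2×0.03305) × 5.259 = 5.36 mmol/kg

CA = 5.36 mmol/kg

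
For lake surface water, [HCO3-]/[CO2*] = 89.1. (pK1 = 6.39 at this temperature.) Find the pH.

pH = 8.34

From K1 = [H⁺][HCO3-]/[CO2*]:  pH = pK1 + log₁₀([HCO3-]/[CO2*])
log₁₀(89.1) = +1.950
pH = 6.39 + (+1.950) = 8.34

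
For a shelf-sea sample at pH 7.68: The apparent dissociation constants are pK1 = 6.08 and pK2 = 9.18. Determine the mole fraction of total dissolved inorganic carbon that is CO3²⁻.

α₂ = 0.0299

α₂ = 1 / (1 + [H⁺]/K2 + [H⁺]²/(K1K2)) = 1 / (1 + 10^+1.50 + 10^-0.10)
   = 1 / (1 + 31.623 + 0.79433) = 1/33.417 = 0.02992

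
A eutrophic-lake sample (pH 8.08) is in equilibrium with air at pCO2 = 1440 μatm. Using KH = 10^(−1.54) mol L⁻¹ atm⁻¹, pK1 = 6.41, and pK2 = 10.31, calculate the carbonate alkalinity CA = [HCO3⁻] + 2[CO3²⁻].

CA = 1.97 mmol/L

[CO2*] = KH · pCO2 = 10^(−1.54) × 1440×10^-6 = 4.153×10^-5 mol/L
α₀ = 1/(1 + K1/[H⁺] + K1K2/[H⁺]²) = 1/(1 + 10^+1.67 + 10^-0.56) = 0.02081
DIC = [CO2*]/α₀ = 4.153×10^-5 / 0.02081 = 1.995 mmol/L
CA = (α₁ + 2α₂)·DIC = (0.9735 + 2×0.005732) × 1.995 = 1.97 mmol/L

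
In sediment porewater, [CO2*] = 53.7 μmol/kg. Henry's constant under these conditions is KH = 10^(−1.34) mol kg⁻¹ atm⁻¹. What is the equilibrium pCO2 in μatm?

KH = 10^(−1.34) = 4.571×10^-2 mol kg⁻¹ atm⁻¹
pCO2 = [CO2*]/KH = 53.7×10^-6 / 4.571×10^-2 = 1.17×10^-3 atm = 1170 μatm

pCO2 = 1170 μatm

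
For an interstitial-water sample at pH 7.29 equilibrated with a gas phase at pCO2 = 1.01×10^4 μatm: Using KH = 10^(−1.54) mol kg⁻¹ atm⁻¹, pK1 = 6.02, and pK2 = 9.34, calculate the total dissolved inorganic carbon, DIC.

DIC = 5.76 mmol/kg

[CO2*] = KH · pCO2 = 10^(−1.54) × 1.01×10^4×10^-6 = 2.913×10^-4 mol/kg
α₀ = 1/(1 + K1/[H⁺] + K1K2/[H⁺]²) = 1/(1 + 10^+1.27 + 10^-0.78) = 0.05054
DIC = [CO2*]/α₀ = 2.913×10^-4 / 0.05054 = 5.76 mmol/kg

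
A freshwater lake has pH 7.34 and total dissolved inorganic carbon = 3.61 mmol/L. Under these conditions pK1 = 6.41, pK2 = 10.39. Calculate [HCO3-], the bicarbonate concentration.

[HCO3⁻] = 3.23 mmol/L

α₁ = 1 / (1 + [H⁺]/K1 + K2/[H⁺]) = 1 / (1 + 10^-0.93 + 10^-3.05)
   = 1 / (1 + 0.11749 + 0.00089125) = 1/1.1184 = 0.8941
[HCO3⁻] = α₁ × DIC = 0.8941 × 3.61 = 3.23 mmol/L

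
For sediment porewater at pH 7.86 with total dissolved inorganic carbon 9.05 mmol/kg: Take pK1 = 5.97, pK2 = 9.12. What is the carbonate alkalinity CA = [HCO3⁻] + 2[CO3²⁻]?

CA = 9.41 mmol/kg

CA = [HCO3⁻] + 2[CO3²⁻] = (α₁ + 2α₂)·DIC
At pH 7.86: [H⁺]/K1 = 10^-1.89 = 0.012882, K2/[H⁺] = 10^-1.26 = 0.054954
α₁ = 1/(1 + 0.012882 + 0.054954) = 1/1.0678 = 0.9365; α₂ = α₁·K2/[H⁺] = 0.05146
α₁ + 2α₂ = 1.0394
CA = 1.0394 × 9.05 = 9.41 mmol/kg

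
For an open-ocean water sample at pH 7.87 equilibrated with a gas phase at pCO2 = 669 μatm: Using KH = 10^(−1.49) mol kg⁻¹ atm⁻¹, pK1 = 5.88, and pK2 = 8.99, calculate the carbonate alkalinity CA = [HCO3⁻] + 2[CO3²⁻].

CA = 2.44 mmol/kg

[CO2*] = KH · pCO2 = 10^(−1.49) × 669×10^-6 = 2.165×10^-5 mol/kg
α₀ = 1/(1 + K1/[H⁺] + K1K2/[H⁺]²) = 1/(1 + 10^+1.99 + 10^+0.87) = 0.009422
DIC = [CO2*]/α₀ = 2.165×10^-5 / 0.009422 = 2.298 mmol/kg
CA = (α₁ + 2α₂)·DIC = (0.9207 + 2×0.06984) × 2.298 = 2.44 mmol/kg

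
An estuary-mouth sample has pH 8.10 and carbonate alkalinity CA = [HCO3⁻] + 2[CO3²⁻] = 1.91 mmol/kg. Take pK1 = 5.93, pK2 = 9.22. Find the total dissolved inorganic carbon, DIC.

CA = [HCO3⁻] + 2[CO3²⁻] = (α₁ + 2α₂)·DIC
At pH 8.10: [H⁺]/K1 = 10^-2.17 = 0.0067608, K2/[H⁺] = 10^-1.12 = 0.075858
α₁ = 1/(1 + 0.0067608 + 0.075858) = 1/1.0826 = 0.9237; α₂ = α₁·K2/[H⁺] = 0.07007
α₁ + 2α₂ = 1.0638
DIC = CA / (α₁ + 2α₂) = 1.91 / 1.0638 = 1.80 mmol/kg

DIC = 1.80 mmol/kg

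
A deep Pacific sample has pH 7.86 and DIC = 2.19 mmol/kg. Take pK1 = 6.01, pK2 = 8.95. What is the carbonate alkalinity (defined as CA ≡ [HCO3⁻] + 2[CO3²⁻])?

CA = 2.32 mmol/kg

CA = [HCO3⁻] + 2[CO3²⁻] = (α₁ + 2α₂)·DIC
At pH 7.86: [H⁺]/K1 = 10^-1.85 = 0.014125, K2/[H⁺] = 10^-1.09 = 0.081283
α₁ = 1/(1 + 0.014125 + 0.081283) = 1/1.0954 = 0.9129; α₂ = α₁·K2/[H⁺] = 0.07420
α₁ + 2α₂ = 1.0613
CA = 1.0613 × 2.19 = 2.32 mmol/kg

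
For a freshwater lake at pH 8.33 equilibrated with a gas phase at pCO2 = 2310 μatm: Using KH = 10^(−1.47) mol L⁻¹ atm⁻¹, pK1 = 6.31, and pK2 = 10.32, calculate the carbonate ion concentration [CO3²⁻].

[CO2*] = KH · pCO2 = 10^(−1.47) × 2310×10^-6 = 7.827×10^-5 mol/L
α₀ = 1/(1 + K1/[H⁺] + K1K2/[H⁺]²) = 1/(1 + 10^+2.02 + 10^+0.03) = 0.009365
DIC = [CO2*]/α₀ = 7.827×10^-5 / 0.009365 = 8.358 mmol/L
[CO3²⁻] = α₂·DIC; α₂ = 0.01003, so [CO3²⁻] = 0.01003 × 8.358 = 0.0839 mmol/L

[CO3²⁻] = 0.0839 mmol/L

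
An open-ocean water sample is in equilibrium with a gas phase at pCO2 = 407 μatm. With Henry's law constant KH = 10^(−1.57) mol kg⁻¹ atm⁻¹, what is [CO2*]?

[CO2*] = 11.0 μmol/kg

KH = 10^(−1.57) = 2.692×10^-2 mol kg⁻¹ atm⁻¹
[CO2*] = KH · pCO2 = 2.692×10^-2 × 407×10^-6 atm = 1.10×10^-5 mol/kg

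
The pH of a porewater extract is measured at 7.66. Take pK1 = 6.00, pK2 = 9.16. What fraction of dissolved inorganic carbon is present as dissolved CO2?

α₀ = 1 / (1 + K1/[H⁺] + K1K2/[H⁺]²) = 1 / (1 + 10^+1.66 + 10^+0.16)
   = 1 / (1 + 45.709 + 1.4454) = 1/48.154 = 0.02077

α₀ = 0.0208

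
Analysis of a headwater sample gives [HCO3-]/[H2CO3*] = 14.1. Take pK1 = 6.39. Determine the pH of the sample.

pH = 7.54

From K1 = [H⁺][HCO3-]/[H2CO3*]:  pH = pK1 + log₁₀([HCO3-]/[H2CO3*])
log₁₀(14.1) = +1.149
pH = 6.39 + (+1.149) = 7.54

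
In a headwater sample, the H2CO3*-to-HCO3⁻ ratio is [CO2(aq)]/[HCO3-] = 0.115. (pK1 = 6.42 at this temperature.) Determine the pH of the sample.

pH = 7.36

From K1 = [H⁺][HCO3-]/[CO2(aq)]:  pH = pK1 − log₁₀([CO2(aq)]/[HCO3-])
log₁₀(0.115) = -0.939
pH = 6.42 − (-0.939) = 7.36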